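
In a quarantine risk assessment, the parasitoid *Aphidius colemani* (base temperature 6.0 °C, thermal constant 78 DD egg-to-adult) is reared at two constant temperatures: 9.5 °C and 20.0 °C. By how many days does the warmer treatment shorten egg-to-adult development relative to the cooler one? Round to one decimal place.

16.7 days

At 9.5 °C: 78 / (9.5 − 6.0) = 78 / 3.5 = 22.286 d.
At 20.0 °C: 78 / (20.0 − 6.0) = 78 / 14.0 = 5.571 d.
Difference = |22.286 − 5.571| = 16.714 ≈ 16.7 days.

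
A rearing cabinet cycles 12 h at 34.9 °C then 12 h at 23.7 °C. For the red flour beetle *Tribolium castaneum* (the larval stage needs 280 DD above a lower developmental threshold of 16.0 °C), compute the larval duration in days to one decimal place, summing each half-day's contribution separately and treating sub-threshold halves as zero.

21.1 days

Day half: max(0, 34.9 − 16.0) × 0.5 = 18.9 × 0.5 = 9.45 DD.
Night half: max(0, 23.7 − 16.0) × 0.5 = 7.7 × 0.5 = 3.85 DD.
Per 24 h: 13.30 DD/day.
Duration = 280 / 13.30 = 21.053 ≈ 21.1 days.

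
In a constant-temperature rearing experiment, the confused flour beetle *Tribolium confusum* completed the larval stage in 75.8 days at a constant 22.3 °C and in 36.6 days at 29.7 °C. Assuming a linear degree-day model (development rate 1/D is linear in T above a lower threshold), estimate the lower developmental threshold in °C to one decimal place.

15.4 °C

Under the model K = D·(T − T_b), so D₁·(T₁ − T_b) = D₂·(T₂ − T_b).
75.8·(22.3 − T_b) = 36.6·(29.7 − T_b)
T_b = (75.8·22.3 − 36.6·29.7) / (75.8 − 36.6) = 603.32 / 39.2 = 15.391 °C ≈ 15.4 °C.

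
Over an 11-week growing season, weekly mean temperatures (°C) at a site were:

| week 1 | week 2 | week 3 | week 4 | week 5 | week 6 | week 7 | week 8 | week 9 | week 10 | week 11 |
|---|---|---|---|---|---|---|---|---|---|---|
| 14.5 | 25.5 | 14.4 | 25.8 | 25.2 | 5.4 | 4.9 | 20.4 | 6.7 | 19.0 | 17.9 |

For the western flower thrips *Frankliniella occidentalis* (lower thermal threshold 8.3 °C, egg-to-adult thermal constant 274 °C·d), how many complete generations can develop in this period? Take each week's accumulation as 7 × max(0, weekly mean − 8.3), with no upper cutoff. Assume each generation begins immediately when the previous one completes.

2 generations

Weekly DD (7 × max(0, T̄ − 8.3)): 43.4, 120.4, 42.7, 122.5, 118.3, 0.0, 0.0, 84.7, 0.0, 74.9, 67.2.
Season total = 674.1 DD.
Complete generations = ⌊674.1 / 274⌋ = 2.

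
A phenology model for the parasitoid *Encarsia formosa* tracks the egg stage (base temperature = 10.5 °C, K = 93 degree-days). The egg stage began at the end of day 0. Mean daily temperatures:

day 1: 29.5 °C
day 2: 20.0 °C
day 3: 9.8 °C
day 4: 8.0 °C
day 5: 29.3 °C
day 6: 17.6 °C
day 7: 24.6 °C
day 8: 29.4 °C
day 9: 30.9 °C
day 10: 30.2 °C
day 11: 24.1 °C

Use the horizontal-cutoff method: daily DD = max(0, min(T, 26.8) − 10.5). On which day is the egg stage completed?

day 9

Daily DD above 10.5 °C (capped at 16.3): 16.3, 9.5, 0.0, 0.0, 16.3, 7.1, 14.1, 16.3, 16.3, 16.3, 13.6.
Cumulative: 16.3, 25.8, 25.8, 25.8, 42.1, 49.2, 63.3, 79.6, 95.9, 112.2, 125.8.
The total first reaches 93 DD on day 9.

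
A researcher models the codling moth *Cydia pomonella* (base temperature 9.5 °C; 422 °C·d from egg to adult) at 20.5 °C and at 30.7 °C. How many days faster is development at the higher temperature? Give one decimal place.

At 20.5 °C: 422 / (20.5 − 9.5) = 422 / 11.0 = 38.364 d.
At 30.7 °C: 422 / (30.7 − 9.5) = 422 / 21.2 = 19.906 d.
Difference = |38.364 − 19.906| = 18.458 ≈ 18.5 days.

18.5 days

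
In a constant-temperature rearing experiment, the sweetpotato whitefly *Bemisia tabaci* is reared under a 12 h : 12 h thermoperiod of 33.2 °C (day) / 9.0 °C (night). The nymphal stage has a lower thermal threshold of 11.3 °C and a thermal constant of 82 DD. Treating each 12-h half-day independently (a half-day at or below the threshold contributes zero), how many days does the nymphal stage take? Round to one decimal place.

7.5 days

Day half: max(0, 33.2 − 11.3) × 0.5 = 21.9 × 0.5 = 10.95 DD.
Night half: max(0, 9.0 − 11.3) × 0.5 = 0.0 × 0.5 = 0.00 DD.
Per 24 h: 10.95 DD/day.
Duration = 82 / 10.95 = 7.489 ≈ 7.5 days.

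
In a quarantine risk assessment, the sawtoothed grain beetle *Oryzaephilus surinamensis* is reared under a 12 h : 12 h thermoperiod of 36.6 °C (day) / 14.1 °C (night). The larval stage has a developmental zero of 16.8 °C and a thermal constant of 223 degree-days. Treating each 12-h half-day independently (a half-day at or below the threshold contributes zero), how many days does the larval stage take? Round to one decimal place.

Day half: max(0, 36.6 − 16.8) × 0.5 = 19.8 × 0.5 = 9.90 DD.
Night half: max(0, 14.1 − 16.8) × 0.5 = 0.0 × 0.5 = 0.00 DD.
Per 24 h: 9.90 DD/day.
Duration = 223 / 9.90 = 22.525 ≈ 22.5 days.

22.5 days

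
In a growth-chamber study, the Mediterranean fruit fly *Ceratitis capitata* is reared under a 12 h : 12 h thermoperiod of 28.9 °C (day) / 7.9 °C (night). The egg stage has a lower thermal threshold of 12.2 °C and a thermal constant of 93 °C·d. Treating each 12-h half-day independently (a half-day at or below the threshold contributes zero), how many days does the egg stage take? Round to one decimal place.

Day half: max(0, 28.9 − 12.2) × 0.5 = 16.7 × 0.5 = 8.35 DD.
Night half: max(0, 7.9 − 12.2) × 0.5 = 0.0 × 0.5 = 0.00 DD.
Per 24 h: 8.35 DD/day.
Duration = 93 / 8.35 = 11.138 ≈ 11.1 days.

11.1 days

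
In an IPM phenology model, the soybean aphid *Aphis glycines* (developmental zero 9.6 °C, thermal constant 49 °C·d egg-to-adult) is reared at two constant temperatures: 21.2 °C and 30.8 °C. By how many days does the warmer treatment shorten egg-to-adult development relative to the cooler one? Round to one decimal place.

At 21.2 °C: 49 / (21.2 − 9.6) = 49 / 11.6 = 4.224 d.
At 30.8 °C: 49 / (30.8 − 9.6) = 49 / 21.2 = 2.311 d.
Difference = |4.224 − 2.311| = 1.913 ≈ 1.9 days.

1.9 days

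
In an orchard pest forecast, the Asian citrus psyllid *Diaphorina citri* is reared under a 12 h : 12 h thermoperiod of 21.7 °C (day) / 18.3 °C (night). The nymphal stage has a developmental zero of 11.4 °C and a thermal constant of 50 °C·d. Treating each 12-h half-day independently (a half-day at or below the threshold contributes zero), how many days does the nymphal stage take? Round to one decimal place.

5.8 days

Day half: max(0, 21.7 − 11.4) × 0.5 = 10.3 × 0.5 = 5.15 DD.
Night half: max(0, 18.3 − 11.4) × 0.5 = 6.9 × 0.5 = 3.45 DD.
Per 24 h: 8.60 DD/day.
Duration = 50 / 8.60 = 5.814 ≈ 5.8 days.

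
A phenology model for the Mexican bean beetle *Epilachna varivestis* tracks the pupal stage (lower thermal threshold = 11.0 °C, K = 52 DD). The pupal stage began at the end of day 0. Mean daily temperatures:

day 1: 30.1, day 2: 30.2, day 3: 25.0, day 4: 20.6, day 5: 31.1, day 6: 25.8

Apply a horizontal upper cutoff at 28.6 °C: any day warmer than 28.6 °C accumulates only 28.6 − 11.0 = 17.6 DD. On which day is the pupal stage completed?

Daily DD above 11.0 °C (capped at 17.6): 17.6, 17.6, 14.0, 9.6, 17.6, 14.8.
Cumulative: 17.6, 35.2, 49.2, 58.8, 76.4, 91.2.
The total first reaches 52 DD on day 4.

day 4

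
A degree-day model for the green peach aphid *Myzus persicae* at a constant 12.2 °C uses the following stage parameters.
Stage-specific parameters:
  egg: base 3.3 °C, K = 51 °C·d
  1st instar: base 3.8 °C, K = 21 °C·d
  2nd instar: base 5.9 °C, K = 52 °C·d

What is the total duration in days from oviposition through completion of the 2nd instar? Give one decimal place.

egg: 51 / (12.2 − 3.3) = 51 / 8.9 = 5.730 d.
1st instar: 21 / (12.2 − 3.8) = 21 / 8.4 = 2.500 d.
2nd instar: 52 / (12.2 − 5.9) = 52 / 6.3 = 8.254 d.
Sum = 16.484 ≈ 16.5 days.

16.5 days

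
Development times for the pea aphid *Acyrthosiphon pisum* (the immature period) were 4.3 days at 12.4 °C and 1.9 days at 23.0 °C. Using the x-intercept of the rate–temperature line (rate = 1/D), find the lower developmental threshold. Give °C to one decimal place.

4.0 °C

Linear rate model ⇒ the product D·(T − T_b) is constant across temperatures.
4.3·(12.4 − T_b) = 1.9·(23.0 − T_b)
T_b = (4.3·12.4 − 1.9·23.0) / (4.3 − 1.9) = 9.62 / 2.4 = 4.008 °C ≈ 4.0 °C.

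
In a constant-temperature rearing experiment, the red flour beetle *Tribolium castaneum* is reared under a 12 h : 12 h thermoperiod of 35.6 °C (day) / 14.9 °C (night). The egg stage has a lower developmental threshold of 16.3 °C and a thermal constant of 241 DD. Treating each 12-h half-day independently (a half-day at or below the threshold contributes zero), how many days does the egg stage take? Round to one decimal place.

25.0 days

Day half: max(0, 35.6 − 16.3) × 0.5 = 19.3 × 0.5 = 9.65 DD.
Night half: max(0, 14.9 − 16.3) × 0.5 = 0.0 × 0.5 = 0.00 DD.
Per 24 h: 9.65 DD/day.
Duration = 241 / 9.65 = 24.974 ≈ 25.0 days.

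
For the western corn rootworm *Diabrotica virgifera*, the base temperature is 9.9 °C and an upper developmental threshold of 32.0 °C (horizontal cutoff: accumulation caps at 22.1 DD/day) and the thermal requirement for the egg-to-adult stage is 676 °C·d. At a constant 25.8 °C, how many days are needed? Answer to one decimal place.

Daily accumulation = 25.8 − 9.9 = 15.9 DD/day.
Duration = 676 / 15.9 = 42.516 ≈ 42.5 days.

42.5 days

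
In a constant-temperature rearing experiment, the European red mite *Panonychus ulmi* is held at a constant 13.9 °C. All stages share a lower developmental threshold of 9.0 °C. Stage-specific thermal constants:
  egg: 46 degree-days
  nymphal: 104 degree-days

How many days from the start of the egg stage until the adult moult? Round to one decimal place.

Daily accumulation at 13.9 °C = 13.9 − 9.0 = 4.9 DD/day.
Total K = 46 + 104 = 150 DD.
Total duration = 150 / 4.9 = 30.612 ≈ 30.6 days.

30.6 days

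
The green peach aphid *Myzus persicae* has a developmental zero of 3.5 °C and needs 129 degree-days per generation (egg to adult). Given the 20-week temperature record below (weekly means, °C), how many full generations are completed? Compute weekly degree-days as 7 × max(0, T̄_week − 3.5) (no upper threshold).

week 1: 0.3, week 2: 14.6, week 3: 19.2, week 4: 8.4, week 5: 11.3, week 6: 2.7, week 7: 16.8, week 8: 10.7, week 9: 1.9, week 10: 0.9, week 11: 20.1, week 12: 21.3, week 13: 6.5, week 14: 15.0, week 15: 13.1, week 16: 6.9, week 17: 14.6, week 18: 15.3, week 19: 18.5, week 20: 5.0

Weekly DD (7 × max(0, T̄ − 3.5)): 0.0, 77.7, 109.9, 34.3, 54.6, 0.0, 93.1, 50.4, 0.0, 0.0, 116.2, 124.6, 21.0, 80.5, 67.2, 23.8, 77.7, 82.6, 105.0, 10.5.
Season total = 1129.1 DD.
Complete generations = ⌊1129.1 / 129⌋ = 8.

8 generations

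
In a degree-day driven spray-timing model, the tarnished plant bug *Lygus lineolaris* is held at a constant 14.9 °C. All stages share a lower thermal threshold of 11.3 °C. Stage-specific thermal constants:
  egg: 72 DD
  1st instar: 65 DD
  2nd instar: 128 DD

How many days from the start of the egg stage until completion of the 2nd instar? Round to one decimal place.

73.6 days

Daily accumulation at 14.9 °C = 14.9 − 11.3 = 3.6 DD/day.
Total K = 72 + 65 + 128 = 265 DD.
Total duration = 265 / 3.6 = 73.611 ≈ 73.6 days.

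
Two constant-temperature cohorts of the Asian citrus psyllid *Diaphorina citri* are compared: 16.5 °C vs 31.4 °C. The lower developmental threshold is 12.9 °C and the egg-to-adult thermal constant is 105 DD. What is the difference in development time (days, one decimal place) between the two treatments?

23.5 days

At 16.5 °C: 105 / (16.5 − 12.9) = 105 / 3.6 = 29.167 d.
At 31.4 °C: 105 / (31.4 − 12.9) = 105 / 18.5 = 5.676 d.
Difference = |29.167 − 5.676| = 23.491 ≈ 23.5 days.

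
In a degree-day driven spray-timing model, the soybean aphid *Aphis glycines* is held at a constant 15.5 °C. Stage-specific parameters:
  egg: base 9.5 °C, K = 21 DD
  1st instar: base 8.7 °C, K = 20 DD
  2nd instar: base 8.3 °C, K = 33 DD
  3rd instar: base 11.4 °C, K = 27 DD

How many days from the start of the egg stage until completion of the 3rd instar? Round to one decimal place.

egg: 21 / (15.5 − 9.5) = 21 / 6.0 = 3.500 d.
1st instar: 20 / (15.5 − 8.7) = 20 / 6.8 = 2.941 d.
2nd instar: 33 / (15.5 − 8.3) = 33 / 7.2 = 4.583 d.
3rd instar: 27 / (15.5 − 11.4) = 27 / 4.1 = 6.585 d.
Sum = 17.610 ≈ 17.6 days.

17.6 days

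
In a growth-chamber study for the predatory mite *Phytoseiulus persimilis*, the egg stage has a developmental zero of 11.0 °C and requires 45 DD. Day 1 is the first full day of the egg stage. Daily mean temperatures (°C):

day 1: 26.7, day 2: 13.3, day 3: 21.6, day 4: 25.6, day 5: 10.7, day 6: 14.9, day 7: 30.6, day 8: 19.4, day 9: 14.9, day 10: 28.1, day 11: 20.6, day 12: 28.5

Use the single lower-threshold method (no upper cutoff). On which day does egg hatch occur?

day 6

Daily DD above 11.0 °C: 15.7, 2.3, 10.6, 14.6, 0.0, 3.9, 19.6, 8.4, 3.9, 17.1, 9.6, 17.5.
Cumulative: 15.7, 18.0, 28.6, 43.2, 43.2, 47.1, 66.7, 75.1, 79.0, 96.1, 105.7, 123.2.
The total first reaches 45 DD on day 6.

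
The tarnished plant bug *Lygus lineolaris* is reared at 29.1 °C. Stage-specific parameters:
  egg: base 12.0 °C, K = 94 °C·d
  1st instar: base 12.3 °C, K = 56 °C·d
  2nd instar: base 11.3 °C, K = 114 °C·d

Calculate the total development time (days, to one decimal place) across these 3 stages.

egg: 94 / (29.1 − 12.0) = 94 / 17.1 = 5.497 d.
1st instar: 56 / (29.1 − 12.3) = 56 / 16.8 = 3.333 d.
2nd instar: 114 / (29.1 − 11.3) = 114 / 17.8 = 6.404 d.
Sum = 15.235 ≈ 15.2 days.

15.2 days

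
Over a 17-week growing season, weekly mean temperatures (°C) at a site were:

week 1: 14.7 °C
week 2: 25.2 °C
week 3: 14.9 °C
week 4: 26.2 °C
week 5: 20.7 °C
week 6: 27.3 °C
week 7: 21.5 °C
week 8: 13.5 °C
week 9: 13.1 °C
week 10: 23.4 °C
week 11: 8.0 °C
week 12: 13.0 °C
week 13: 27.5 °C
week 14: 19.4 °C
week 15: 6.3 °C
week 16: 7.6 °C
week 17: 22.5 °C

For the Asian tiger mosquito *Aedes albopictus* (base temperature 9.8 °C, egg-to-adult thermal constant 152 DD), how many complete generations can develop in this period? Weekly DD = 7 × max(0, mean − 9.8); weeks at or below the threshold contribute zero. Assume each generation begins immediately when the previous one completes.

Weekly DD (7 × max(0, T̄ − 9.8)): 34.3, 107.8, 35.7, 114.8, 76.3, 122.5, 81.9, 25.9, 23.1, 95.2, 0.0, 22.4, 123.9, 67.2, 0.0, 0.0, 88.9.
Season total = 1019.9 DD.
Complete generations = ⌊1019.9 / 152⌋ = 6.

6 generations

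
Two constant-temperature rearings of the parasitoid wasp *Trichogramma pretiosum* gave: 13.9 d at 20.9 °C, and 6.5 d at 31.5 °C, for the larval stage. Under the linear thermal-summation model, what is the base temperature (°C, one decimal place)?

11.6 °C

Linear rate model ⇒ the product D·(T − T_b) is constant across temperatures.
13.9·(20.9 − T_b) = 6.5·(31.5 − T_b)
T_b = (13.9·20.9 − 6.5·31.5) / (13.9 − 6.5) = 85.76 / 7.4 = 11.589 °C ≈ 11.6 °C.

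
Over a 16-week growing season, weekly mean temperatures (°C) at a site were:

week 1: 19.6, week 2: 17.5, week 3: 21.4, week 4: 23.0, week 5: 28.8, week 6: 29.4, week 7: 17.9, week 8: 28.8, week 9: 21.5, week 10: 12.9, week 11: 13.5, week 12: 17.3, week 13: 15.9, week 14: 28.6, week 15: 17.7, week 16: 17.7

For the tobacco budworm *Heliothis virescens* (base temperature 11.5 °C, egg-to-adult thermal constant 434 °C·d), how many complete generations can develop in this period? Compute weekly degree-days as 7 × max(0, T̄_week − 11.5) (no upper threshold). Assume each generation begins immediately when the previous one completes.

Weekly DD (7 × max(0, T̄ − 11.5)): 56.7, 42.0, 69.3, 80.5, 121.1, 125.3, 44.8, 121.1, 70.0, 9.8, 14.0, 40.6, 30.8, 119.7, 43.4, 43.4.
Season total = 1032.5 DD.
Complete generations = ⌊1032.5 / 434⌋ = 2.

2 generations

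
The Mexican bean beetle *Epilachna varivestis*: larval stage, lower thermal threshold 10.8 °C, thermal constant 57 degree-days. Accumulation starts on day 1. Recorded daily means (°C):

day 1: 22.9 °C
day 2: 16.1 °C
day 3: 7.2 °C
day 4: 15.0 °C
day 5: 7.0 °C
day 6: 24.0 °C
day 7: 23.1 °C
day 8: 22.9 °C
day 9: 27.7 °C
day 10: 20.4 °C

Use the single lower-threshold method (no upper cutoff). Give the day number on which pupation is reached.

Daily DD above 10.8 °C: 12.1, 5.3, 0.0, 4.2, 0.0, 13.2, 12.3, 12.1, 16.9, 9.6.
Cumulative: 12.1, 17.4, 17.4, 21.6, 21.6, 34.8, 47.1, 59.2, 76.1, 85.7.
The total first reaches 57 DD on day 8.

day 8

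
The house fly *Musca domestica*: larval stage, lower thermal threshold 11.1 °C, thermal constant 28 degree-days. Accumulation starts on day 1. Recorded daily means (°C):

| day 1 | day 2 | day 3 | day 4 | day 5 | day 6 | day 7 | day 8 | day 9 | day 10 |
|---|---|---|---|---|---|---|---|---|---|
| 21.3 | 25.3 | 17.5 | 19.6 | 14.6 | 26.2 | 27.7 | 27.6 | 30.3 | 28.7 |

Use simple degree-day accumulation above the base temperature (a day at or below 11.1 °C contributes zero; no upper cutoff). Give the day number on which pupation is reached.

day 3

Daily DD above 11.1 °C: 10.2, 14.2, 6.4, 8.5, 3.5, 15.1, 16.6, 16.5, 19.2, 17.6.
Cumulative: 10.2, 24.4, 30.8, 39.3, 42.8, 57.9, 74.5, 91.0, 110.2, 127.8.
The total first reaches 28 DD on day 3.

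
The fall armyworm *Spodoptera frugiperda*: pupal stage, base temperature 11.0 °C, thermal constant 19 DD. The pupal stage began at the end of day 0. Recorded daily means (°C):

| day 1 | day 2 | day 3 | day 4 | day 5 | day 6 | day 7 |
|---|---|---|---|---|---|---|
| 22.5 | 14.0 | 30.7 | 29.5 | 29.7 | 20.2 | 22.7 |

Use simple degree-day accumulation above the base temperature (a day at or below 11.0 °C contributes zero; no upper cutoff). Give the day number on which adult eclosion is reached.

day 3

Daily DD above 11.0 °C: 11.5, 3.0, 19.7, 18.5, 18.7, 9.2, 11.7.
Cumulative: 11.5, 14.5, 34.2, 52.7, 71.4, 80.6, 92.3.
The total first reaches 19 DD on day 3.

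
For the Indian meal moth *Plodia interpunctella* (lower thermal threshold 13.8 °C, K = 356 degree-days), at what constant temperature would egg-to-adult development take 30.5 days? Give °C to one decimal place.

Required daily accumulation = 356 / 30.5 = 11.672 DD/day.
T = T_base + 11.672 = 13.8 + 11.672 = 25.472 ≈ 25.5 °C.

25.5 °C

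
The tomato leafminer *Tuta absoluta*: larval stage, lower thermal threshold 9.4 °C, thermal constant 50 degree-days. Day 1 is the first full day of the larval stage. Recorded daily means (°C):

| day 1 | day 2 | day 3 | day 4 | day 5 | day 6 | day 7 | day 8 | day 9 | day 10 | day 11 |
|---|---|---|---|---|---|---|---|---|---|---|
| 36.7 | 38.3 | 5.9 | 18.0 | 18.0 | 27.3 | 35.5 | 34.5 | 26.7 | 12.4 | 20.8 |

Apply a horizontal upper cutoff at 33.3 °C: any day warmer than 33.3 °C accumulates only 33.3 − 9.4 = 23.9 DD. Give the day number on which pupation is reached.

Daily DD above 9.4 °C (capped at 23.9): 23.9, 23.9, 0.0, 8.6, 8.6, 17.9, 23.9, 23.9, 17.3, 3.0, 11.4.
Cumulative: 23.9, 47.8, 47.8, 56.4, 65.0, 82.9, 106.8, 130.7, 148.0, 151.0, 162.4.
The total first reaches 50 DD on day 4.

day 4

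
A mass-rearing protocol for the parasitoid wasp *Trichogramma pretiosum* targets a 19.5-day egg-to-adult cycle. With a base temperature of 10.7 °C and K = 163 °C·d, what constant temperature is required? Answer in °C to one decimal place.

19.1 °C

Required daily accumulation = 163 / 19.5 = 8.359 DD/day.
T = T_base + 8.359 = 10.7 + 8.359 = 19.059 ≈ 19.1 °C.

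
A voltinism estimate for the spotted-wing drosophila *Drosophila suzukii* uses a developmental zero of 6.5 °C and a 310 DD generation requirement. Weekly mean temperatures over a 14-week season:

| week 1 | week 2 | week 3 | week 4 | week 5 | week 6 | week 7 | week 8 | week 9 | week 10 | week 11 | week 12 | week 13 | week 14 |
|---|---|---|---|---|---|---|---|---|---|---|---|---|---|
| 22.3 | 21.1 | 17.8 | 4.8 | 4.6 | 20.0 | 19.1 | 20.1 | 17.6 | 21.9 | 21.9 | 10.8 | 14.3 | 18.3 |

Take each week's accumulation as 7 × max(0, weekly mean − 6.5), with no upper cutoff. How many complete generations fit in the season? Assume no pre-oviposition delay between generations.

Weekly DD (7 × max(0, T̄ − 6.5)): 110.6, 102.2, 79.1, 0.0, 0.0, 94.5, 88.2, 95.2, 77.7, 107.8, 107.8, 30.1, 54.6, 82.6.
Season total = 1030.4 DD.
Complete generations = ⌊1030.4 / 310⌋ = 3.

3 generations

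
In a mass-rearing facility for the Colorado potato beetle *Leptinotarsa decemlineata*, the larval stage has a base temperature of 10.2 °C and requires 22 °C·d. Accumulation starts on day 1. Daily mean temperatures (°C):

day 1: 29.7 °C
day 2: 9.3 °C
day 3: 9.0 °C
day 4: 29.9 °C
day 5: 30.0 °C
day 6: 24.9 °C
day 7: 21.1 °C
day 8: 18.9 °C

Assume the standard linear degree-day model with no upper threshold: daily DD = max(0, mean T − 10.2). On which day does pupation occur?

day 4

Daily DD above 10.2 °C: 19.5, 0.0, 0.0, 19.7, 19.8, 14.7, 10.9, 8.7.
Cumulative: 19.5, 19.5, 19.5, 39.2, 59.0, 73.7, 84.6, 93.3.
The total first reaches 22 DD on day 4.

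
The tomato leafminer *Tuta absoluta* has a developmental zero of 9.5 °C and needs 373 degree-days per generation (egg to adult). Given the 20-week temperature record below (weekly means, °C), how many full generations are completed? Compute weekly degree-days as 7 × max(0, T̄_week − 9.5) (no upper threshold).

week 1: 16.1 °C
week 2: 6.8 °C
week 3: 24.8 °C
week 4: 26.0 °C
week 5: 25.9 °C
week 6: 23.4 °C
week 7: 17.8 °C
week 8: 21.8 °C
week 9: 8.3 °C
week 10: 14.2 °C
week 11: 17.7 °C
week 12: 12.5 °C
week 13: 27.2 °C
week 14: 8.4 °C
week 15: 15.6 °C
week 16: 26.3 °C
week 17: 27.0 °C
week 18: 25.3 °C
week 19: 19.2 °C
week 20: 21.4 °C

3 generations

Weekly DD (7 × max(0, T̄ − 9.5)): 46.2, 0.0, 107.1, 115.5, 114.8, 97.3, 58.1, 86.1, 0.0, 32.9, 57.4, 21.0, 123.9, 0.0, 42.7, 117.6, 122.5, 110.6, 67.9, 83.3.
Season total = 1404.9 DD.
Complete generations = ⌊1404.9 / 373⌋ = 3.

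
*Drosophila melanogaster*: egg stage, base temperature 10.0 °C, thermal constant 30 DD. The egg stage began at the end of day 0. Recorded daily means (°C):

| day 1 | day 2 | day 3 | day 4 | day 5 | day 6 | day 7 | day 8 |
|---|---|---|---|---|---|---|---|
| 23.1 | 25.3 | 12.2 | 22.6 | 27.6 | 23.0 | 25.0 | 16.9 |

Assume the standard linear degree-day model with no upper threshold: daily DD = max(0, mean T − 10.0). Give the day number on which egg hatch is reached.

day 3

Daily DD above 10.0 °C: 13.1, 15.3, 2.2, 12.6, 17.6, 13.0, 15.0, 6.9.
Cumulative: 13.1, 28.4, 30.6, 43.2, 60.8, 73.8, 88.8, 95.7.
The total first reaches 30 DD on day 3.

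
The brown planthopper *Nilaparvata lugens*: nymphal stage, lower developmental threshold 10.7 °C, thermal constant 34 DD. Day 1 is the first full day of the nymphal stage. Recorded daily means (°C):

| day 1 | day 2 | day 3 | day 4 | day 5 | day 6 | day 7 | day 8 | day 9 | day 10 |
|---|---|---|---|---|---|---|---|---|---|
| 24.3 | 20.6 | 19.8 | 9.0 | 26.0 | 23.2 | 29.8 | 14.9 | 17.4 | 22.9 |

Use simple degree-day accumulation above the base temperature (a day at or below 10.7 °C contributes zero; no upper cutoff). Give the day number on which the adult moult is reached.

day 5

Daily DD above 10.7 °C: 13.6, 9.9, 9.1, 0.0, 15.3, 12.5, 19.1, 4.2, 6.7, 12.2.
Cumulative: 13.6, 23.5, 32.6, 32.6, 47.9, 60.4, 79.5, 83.7, 90.4, 102.6.
The total first reaches 34 DD on day 5.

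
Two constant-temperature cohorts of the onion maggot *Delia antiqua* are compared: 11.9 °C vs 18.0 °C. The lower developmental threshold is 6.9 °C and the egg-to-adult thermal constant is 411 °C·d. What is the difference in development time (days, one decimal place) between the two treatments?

45.2 days

At 11.9 °C: 411 / (11.9 − 6.9) = 411 / 5.0 = 82.200 d.
At 18.0 °C: 411 / (18.0 − 6.9) = 411 / 11.1 = 37.027 d.
Difference = |82.200 − 37.027| = 45.173 ≈ 45.2 days.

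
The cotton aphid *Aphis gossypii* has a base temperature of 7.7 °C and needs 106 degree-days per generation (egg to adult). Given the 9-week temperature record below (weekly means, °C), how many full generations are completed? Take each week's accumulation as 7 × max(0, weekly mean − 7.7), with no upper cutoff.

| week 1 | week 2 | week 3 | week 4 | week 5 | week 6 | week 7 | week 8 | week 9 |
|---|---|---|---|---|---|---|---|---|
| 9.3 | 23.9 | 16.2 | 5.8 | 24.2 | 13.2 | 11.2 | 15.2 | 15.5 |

Weekly DD (7 × max(0, T̄ − 7.7)): 11.2, 113.4, 59.5, 0.0, 115.5, 38.5, 24.5, 52.5, 54.6.
Season total = 469.7 DD.
Complete generations = ⌊469.7 / 106⌋ = 4.

4 generations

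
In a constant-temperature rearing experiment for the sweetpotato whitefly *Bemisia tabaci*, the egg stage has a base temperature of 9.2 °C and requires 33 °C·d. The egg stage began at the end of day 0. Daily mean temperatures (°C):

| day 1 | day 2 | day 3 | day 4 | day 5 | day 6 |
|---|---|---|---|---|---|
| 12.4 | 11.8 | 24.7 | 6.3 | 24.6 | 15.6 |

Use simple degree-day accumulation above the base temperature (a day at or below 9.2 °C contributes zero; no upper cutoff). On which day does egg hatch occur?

Daily DD above 9.2 °C: 3.2, 2.6, 15.5, 0.0, 15.4, 6.4.
Cumulative: 3.2, 5.8, 21.3, 21.3, 36.7, 43.1.
The total first reaches 33 DD on day 5.

day 5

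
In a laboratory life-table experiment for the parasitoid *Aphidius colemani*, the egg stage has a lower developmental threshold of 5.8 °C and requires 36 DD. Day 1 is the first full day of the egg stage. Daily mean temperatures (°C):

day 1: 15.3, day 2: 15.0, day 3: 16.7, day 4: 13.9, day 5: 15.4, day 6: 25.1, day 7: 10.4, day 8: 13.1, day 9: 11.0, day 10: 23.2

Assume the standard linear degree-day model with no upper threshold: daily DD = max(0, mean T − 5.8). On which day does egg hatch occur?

day 4

Daily DD above 5.8 °C: 9.5, 9.2, 10.9, 8.1, 9.6, 19.3, 4.6, 7.3, 5.2, 17.4.
Cumulative: 9.5, 18.7, 29.6, 37.7, 47.3, 66.6, 71.2, 78.5, 83.7, 101.1.
The total first reaches 36 DD on day 4.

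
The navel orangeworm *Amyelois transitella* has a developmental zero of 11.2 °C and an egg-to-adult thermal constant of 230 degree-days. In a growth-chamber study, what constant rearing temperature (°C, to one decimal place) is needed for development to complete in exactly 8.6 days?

37.9 °C

Required daily accumulation = 230 / 8.6 = 26.744 DD/day.
T = T_base + 26.744 = 11.2 + 26.744 = 37.944 ≈ 37.9 °C.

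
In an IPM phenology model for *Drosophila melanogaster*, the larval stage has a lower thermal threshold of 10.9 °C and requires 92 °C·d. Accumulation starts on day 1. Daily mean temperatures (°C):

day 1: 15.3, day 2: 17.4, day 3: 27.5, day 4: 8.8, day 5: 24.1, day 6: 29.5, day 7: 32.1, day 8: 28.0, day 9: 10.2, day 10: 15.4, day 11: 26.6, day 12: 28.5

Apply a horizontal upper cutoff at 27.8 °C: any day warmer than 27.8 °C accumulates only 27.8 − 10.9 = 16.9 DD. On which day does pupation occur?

Daily DD above 10.9 °C (capped at 16.9): 4.4, 6.5, 16.6, 0.0, 13.2, 16.9, 16.9, 16.9, 0.0, 4.5, 15.7, 16.9.
Cumulative: 4.4, 10.9, 27.5, 27.5, 40.7, 57.6, 74.5, 91.4, 91.4, 95.9, 111.6, 128.5.
The total first reaches 92 DD on day 10.

day 10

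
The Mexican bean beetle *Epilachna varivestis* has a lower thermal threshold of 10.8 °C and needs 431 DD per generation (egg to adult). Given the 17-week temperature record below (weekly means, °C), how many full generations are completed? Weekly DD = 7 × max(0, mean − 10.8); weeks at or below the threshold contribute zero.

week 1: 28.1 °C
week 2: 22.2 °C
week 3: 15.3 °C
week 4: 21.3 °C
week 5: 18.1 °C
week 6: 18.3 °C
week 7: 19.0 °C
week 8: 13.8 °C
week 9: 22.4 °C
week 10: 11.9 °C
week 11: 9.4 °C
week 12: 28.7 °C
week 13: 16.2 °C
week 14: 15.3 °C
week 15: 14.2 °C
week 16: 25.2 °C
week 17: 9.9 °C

Weekly DD (7 × max(0, T̄ − 10.8)): 121.1, 79.8, 31.5, 73.5, 51.1, 52.5, 57.4, 21.0, 81.2, 7.7, 0.0, 125.3, 37.8, 31.5, 23.8, 100.8, 0.0.
Season total = 896.0 DD.
Complete generations = ⌊896.0 / 431⌋ = 2.

2 generations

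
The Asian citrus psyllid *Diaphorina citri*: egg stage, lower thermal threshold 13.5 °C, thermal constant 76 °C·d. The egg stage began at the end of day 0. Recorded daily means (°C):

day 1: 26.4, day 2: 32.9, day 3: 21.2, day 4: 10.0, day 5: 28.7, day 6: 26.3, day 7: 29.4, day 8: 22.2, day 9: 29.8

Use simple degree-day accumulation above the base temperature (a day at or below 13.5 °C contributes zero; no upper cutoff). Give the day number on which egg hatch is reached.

day 7

Daily DD above 13.5 °C: 12.9, 19.4, 7.7, 0.0, 15.2, 12.8, 15.9, 8.7, 16.3.
Cumulative: 12.9, 32.3, 40.0, 40.0, 55.2, 68.0, 83.9, 92.6, 108.9.
The total first reaches 76 DD on day 7.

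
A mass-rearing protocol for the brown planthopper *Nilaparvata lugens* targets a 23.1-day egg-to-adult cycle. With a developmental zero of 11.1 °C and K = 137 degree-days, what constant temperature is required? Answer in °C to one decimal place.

17.0 °C

Required daily accumulation = 137 / 23.1 = 5.931 DD/day.
T = T_base + 5.931 = 11.1 + 5.931 = 17.031 ≈ 17.0 °C.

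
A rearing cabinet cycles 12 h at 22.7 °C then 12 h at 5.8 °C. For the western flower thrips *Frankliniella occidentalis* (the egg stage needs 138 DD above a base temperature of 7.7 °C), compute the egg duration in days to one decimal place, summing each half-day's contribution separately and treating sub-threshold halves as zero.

Day half: max(0, 22.7 − 7.7) × 0.5 = 15.0 × 0.5 = 7.50 DD.
Night half: max(0, 5.8 − 7.7) × 0.5 = 0.0 × 0.5 = 0.00 DD.
Per 24 h: 7.50 DD/day.
Duration = 138 / 7.50 = 18.400 ≈ 18.4 days.

18.4 days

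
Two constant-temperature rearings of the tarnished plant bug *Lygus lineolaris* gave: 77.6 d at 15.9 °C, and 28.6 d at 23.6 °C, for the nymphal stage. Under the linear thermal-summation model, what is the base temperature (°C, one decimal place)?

Linear rate model ⇒ the product D·(T − T_b) is constant across temperatures.
77.6·(15.9 − T_b) = 28.6·(23.6 − T_b)
T_b = (77.6·15.9 − 28.6·23.6) / (77.6 − 28.6) = 558.88 / 49.0 = 11.406 °C ≈ 11.4 °C.

11.4 °C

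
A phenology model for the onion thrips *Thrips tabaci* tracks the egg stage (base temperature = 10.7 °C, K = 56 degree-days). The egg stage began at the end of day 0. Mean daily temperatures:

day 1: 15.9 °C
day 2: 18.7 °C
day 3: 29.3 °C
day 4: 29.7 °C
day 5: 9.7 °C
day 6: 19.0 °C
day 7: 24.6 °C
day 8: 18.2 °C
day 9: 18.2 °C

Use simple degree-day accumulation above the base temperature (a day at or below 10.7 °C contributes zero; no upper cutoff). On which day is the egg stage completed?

Daily DD above 10.7 °C: 5.2, 8.0, 18.6, 19.0, 0.0, 8.3, 13.9, 7.5, 7.5.
Cumulative: 5.2, 13.2, 31.8, 50.8, 50.8, 59.1, 73.0, 80.5, 88.0.
The total first reaches 56 DD on day 6.

day 6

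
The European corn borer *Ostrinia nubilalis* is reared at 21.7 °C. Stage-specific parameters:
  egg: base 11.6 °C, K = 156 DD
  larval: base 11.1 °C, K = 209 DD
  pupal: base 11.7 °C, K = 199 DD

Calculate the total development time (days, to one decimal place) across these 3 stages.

egg: 156 / (21.7 − 11.6) = 156 / 10.1 = 15.446 d.
larval: 209 / (21.7 − 11.1) = 209 / 10.6 = 19.717 d.
pupal: 199 / (21.7 − 11.7) = 199 / 10.0 = 19.900 d.
Sum = 55.063 ≈ 55.1 days.

55.1 days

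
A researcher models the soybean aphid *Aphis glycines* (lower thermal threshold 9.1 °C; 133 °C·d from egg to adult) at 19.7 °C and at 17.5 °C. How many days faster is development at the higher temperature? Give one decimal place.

At 19.7 °C: 133 / (19.7 − 9.1) = 133 / 10.6 = 12.547 d.
At 17.5 °C: 133 / (17.5 − 9.1) = 133 / 8.4 = 15.833 d.
Difference = |12.547 − 15.833| = 3.286 ≈ 3.3 days.

3.3 days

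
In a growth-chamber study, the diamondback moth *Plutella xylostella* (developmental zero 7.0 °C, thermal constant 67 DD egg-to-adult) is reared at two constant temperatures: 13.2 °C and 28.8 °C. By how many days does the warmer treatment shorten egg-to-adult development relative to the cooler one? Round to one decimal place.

7.7 days

At 13.2 °C: 67 / (13.2 − 7.0) = 67 / 6.2 = 10.806 d.
At 28.8 °C: 67 / (28.8 − 7.0) = 67 / 21.8 = 3.073 d.
Difference = |10.806 − 3.073| = 7.733 ≈ 7.7 days.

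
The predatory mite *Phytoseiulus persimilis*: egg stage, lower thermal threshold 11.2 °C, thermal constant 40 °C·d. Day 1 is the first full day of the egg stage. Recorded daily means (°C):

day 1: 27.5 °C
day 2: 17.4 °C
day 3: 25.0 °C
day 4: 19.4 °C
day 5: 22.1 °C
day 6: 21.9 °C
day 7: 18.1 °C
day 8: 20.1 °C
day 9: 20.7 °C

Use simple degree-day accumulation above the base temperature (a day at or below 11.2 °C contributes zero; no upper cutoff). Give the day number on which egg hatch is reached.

Daily DD above 11.2 °C: 16.3, 6.2, 13.8, 8.2, 10.9, 10.7, 6.9, 8.9, 9.5.
Cumulative: 16.3, 22.5, 36.3, 44.5, 55.4, 66.1, 73.0, 81.9, 91.4.
The total first reaches 40 DD on day 4.

day 4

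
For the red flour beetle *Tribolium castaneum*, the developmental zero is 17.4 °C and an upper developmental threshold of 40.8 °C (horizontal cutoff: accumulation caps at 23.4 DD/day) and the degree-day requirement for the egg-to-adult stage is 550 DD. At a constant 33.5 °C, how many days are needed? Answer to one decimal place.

Daily accumulation = 33.5 − 17.4 = 16.1 DD/day.
Duration = 550 / 16.1 = 34.161 ≈ 34.2 days.

34.2 days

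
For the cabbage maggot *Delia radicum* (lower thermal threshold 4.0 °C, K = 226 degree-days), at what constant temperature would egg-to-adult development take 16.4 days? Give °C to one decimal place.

Required daily accumulation = 226 / 16.4 = 13.780 DD/day.
T = T_base + 13.780 = 4.0 + 13.780 = 17.780 ≈ 17.8 °C.

17.8 °C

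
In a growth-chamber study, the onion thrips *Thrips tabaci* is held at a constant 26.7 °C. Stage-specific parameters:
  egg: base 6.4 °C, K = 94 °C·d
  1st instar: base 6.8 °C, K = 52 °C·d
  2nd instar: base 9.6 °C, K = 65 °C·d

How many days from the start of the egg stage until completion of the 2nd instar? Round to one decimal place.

11.0 days

egg: 94 / (26.7 − 6.4) = 94 / 20.3 = 4.631 d.
1st instar: 52 / (26.7 − 6.8) = 52 / 19.9 = 2.613 d.
2nd instar: 65 / (26.7 − 9.6) = 65 / 17.1 = 3.801 d.
Sum = 11.045 ≈ 11.0 days.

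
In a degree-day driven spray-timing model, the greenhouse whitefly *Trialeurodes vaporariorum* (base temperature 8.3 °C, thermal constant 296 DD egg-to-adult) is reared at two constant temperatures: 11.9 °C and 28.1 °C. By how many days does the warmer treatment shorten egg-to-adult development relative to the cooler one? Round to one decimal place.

At 11.9 °C: 296 / (11.9 − 8.3) = 296 / 3.6 = 82.222 d.
At 28.1 °C: 296 / (28.1 − 8.3) = 296 / 19.8 = 14.949 d.
Difference = |82.222 − 14.949| = 67.273 ≈ 67.3 days.

67.3 days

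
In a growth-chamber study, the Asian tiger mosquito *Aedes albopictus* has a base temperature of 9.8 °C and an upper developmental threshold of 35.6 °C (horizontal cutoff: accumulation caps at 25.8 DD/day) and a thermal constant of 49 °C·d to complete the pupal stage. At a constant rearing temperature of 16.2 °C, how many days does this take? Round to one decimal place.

7.7 days

Daily accumulation = 16.2 − 9.8 = 6.4 DD/day.
Duration = 49 / 6.4 = 7.656 ≈ 7.7 days.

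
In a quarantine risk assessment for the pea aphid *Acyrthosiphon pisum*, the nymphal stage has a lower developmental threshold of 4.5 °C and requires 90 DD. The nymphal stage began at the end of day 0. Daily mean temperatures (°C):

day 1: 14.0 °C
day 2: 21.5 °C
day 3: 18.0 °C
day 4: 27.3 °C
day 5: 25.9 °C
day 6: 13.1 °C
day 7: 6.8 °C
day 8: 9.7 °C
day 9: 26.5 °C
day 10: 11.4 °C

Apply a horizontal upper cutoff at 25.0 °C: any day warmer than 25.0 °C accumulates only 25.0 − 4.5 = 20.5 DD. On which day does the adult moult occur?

day 7

Daily DD above 4.5 °C (capped at 20.5): 9.5, 17.0, 13.5, 20.5, 20.5, 8.6, 2.3, 5.2, 20.5, 6.9.
Cumulative: 9.5, 26.5, 40.0, 60.5, 81.0, 89.6, 91.9, 97.1, 117.6, 124.5.
The total first reaches 90 DD on day 7.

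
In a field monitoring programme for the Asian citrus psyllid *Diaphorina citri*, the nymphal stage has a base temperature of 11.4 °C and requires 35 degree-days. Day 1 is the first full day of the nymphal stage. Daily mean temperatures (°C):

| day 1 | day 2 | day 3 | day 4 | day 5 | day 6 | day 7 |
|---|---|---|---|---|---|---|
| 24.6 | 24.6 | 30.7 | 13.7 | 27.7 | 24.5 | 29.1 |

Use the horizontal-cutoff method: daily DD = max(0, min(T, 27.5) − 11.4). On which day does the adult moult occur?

Daily DD above 11.4 °C (capped at 16.1): 13.2, 13.2, 16.1, 2.3, 16.1, 13.1, 16.1.
Cumulative: 13.2, 26.4, 42.5, 44.8, 60.9, 74.0, 90.1.
The total first reaches 35 DD on day 3.

day 3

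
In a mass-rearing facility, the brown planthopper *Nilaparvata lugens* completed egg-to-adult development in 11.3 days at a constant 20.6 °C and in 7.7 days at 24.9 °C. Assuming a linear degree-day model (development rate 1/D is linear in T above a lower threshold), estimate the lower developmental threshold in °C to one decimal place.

Equal thermal constants: D₁(T₁ − T_b) = D₂(T₂ − T_b).
11.3·(20.6 − T_b) = 7.7·(24.9 − T_b)
T_b = (11.3·20.6 − 7.7·24.9) / (11.3 − 7.7) = 41.05 / 3.6 = 11.403 °C ≈ 11.4 °C.

11.4 °C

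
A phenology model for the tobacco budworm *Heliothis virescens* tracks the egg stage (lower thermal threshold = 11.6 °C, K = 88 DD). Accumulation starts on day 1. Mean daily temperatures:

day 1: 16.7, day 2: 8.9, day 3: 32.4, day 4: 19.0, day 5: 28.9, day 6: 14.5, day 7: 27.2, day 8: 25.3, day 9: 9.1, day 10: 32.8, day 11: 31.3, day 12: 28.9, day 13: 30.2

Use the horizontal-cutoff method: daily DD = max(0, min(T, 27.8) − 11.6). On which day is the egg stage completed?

Daily DD above 11.6 °C (capped at 16.2): 5.1, 0.0, 16.2, 7.4, 16.2, 2.9, 15.6, 13.7, 0.0, 16.2, 16.2, 16.2, 16.2.
Cumulative: 5.1, 5.1, 21.3, 28.7, 44.9, 47.8, 63.4, 77.1, 77.1, 93.3, 109.5, 125.7, 141.9.
The total first reaches 88 DD on day 10.

day 10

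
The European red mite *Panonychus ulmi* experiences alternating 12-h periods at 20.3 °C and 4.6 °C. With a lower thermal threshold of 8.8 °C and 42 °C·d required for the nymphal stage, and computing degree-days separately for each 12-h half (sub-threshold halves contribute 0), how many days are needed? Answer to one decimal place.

7.3 days

Day half: max(0, 20.3 − 8.8) × 0.5 = 11.5 × 0.5 = 5.75 DD.
Night half: max(0, 4.6 − 8.8) × 0.5 = 0.0 × 0.5 = 0.00 DD.
Per 24 h: 5.75 DD/day.
Duration = 42 / 5.75 = 7.304 ≈ 7.3 days.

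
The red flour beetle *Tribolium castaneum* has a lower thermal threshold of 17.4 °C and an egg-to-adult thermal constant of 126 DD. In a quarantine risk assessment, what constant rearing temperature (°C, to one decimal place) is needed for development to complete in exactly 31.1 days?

Required daily accumulation = 126 / 31.1 = 4.051 DD/day.
T = T_base + 4.051 = 17.4 + 4.051 = 21.451 ≈ 21.5 °C.

21.5 °C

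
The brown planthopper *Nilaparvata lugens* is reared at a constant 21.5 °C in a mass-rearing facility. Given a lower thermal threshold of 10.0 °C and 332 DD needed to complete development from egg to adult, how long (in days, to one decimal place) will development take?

Daily accumulation = 21.5 − 10.0 = 11.5 DD/day.
Duration = 332 / 11.5 = 28.870 ≈ 28.9 days.

28.9 days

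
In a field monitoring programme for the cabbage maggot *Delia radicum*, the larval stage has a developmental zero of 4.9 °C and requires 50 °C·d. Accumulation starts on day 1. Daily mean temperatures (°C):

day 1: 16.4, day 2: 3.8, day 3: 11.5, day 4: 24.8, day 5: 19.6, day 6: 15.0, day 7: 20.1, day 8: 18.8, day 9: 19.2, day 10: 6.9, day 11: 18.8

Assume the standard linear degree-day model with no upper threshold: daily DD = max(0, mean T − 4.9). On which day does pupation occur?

day 5

Daily DD above 4.9 °C: 11.5, 0.0, 6.6, 19.9, 14.7, 10.1, 15.2, 13.9, 14.3, 2.0, 13.9.
Cumulative: 11.5, 11.5, 18.1, 38.0, 52.7, 62.8, 78.0, 91.9, 106.2, 108.2, 122.1.
The total first reaches 50 DD on day 5.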